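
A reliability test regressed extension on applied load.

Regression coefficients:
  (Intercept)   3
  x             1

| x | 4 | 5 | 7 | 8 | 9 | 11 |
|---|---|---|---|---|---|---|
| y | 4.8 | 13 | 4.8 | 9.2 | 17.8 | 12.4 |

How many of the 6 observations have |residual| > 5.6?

x=4: ŷ = 3 + 4 = 7; r = 4.8 − 7 = -2.2
x=5: ŷ = 3 + 5 = 8; r = 13 − 8 = 5
x=7: ŷ = 3 + 7 = 10; r = 4.8 − 10 = -5.2
x=8: ŷ = 3 + 8 = 11; r = 9.2 − 11 = -1.8
x=9: ŷ = 3 + 9 = 12; r = 17.8 − 12 = 5.8
x=11: ŷ = 3 + 11 = 14; r = 12.4 − 14 = -1.6
|r| > 5.6: x=9 (|r|=5.8) → 1

1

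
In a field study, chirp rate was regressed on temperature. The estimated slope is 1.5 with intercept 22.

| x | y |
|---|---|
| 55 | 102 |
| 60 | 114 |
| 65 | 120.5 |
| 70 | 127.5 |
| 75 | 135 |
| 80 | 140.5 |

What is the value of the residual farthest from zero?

x=55: ŷ = 22 + 1.5·55 = 104.5; e = 102 − 104.5 = -2.5
x=60: ŷ = 22 + 1.5·60 = 112; e = 114 − 112 = 2
x=65: ŷ = 22 + 1.5·65 = 119.5; e = 120.5 − 119.5 = 1
x=70: ŷ = 22 + 1.5·70 = 127; e = 127.5 − 127 = 0.5
x=75: ŷ = 22 + 1.5·75 = 134.5; e = 135 − 134.5 = 0.5
x=80: ŷ = 22 + 1.5·80 = 142; e = 140.5 − 142 = -1.5
Largest |e| is 2.5 at x = 55, residual -2.5.

e = -2.5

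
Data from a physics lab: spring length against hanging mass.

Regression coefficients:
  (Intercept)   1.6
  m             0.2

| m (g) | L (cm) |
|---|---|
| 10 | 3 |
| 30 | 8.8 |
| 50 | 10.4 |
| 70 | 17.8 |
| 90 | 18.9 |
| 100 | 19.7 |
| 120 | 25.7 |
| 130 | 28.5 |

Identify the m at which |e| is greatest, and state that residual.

m = 70, e = 2.2

m=10: ŷ = 1.6 + 0.2·10 = 3.6; e = 3 − 3.6 = -0.6
m=30: ŷ = 1.6 + 0.2·30 = 7.6; e = 8.8 − 7.6 = 1.2
m=50: ŷ = 1.6 + 0.2·50 = 11.6; e = 10.4 − 11.6 = -1.2
m=70: ŷ = 1.6 + 0.2·70 = 15.6; e = 17.8 − 15.6 = 2.2
m=90: ŷ = 1.6 + 0.2·90 = 19.6; e = 18.9 − 19.6 = -0.7
m=100: ŷ = 1.6 + 0.2·100 = 21.6; e = 19.7 − 21.6 = -1.9
m=120: ŷ = 1.6 + 0.2·120 = 25.6; e = 25.7 − 25.6 = 0.1
m=130: ŷ = 1.6 + 0.2·130 = 27.6; e = 28.5 − 27.6 = 0.9
Largest |e| is 2.2 at m = 70, residual 2.2.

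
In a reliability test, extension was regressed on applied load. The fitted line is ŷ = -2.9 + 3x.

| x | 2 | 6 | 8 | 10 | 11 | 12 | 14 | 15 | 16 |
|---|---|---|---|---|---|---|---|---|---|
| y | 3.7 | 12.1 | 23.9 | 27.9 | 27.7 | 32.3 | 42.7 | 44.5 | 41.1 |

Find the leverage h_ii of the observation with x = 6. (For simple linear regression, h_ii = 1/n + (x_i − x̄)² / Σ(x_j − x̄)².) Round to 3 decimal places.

h = 0.231

x̄ = (2 + 6 + 8 + 10 + 11 + 12 + 14 + 15 + 16)/9 = 10.4444
Σ(x − x̄)² = 71.3086 + 19.7531 + 5.97531 + 0.197531 + 0.308642 + 2.41975 + 12.642 + 20.7531 + 30.8642 = 164.222
h = 1/9 + (-4.44444)²/164.222 = 0.111111 + 0.120283 = 0.231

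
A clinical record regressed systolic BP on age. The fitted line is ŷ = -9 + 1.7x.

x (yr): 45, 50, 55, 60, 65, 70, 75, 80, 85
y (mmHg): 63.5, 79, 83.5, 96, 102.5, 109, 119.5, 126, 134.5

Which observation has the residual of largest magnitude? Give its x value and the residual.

x=45: ŷ = -9 + 1.7·45 = 67.5; e = 63.5 − 67.5 = -4
x=50: ŷ = -9 + 1.7·50 = 76; e = 79 − 76 = 3
x=55: ŷ = -9 + 1.7·55 = 84.5; e = 83.5 − 84.5 = -1
x=60: ŷ = -9 + 1.7·60 = 93; e = 96 − 93 = 3
x=65: ŷ = -9 + 1.7·65 = 101.5; e = 102.5 − 101.5 = 1
x=70: ŷ = -9 + 1.7·70 = 110; e = 109 − 110 = -1
x=75: ŷ = -9 + 1.7·75 = 118.5; e = 119.5 − 118.5 = 1
x=80: ŷ = -9 + 1.7·80 = 127; e = 126 − 127 = -1
x=85: ŷ = -9 + 1.7·85 = 135.5; e = 134.5 − 135.5 = -1
Largest |e| is 4 at x = 45, residual -4.

x = 45, e = -4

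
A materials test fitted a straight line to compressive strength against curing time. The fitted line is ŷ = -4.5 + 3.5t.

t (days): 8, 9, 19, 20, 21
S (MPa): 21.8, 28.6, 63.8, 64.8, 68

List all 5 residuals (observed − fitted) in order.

t=8: ŷ = -4.5 + 3.5·8 = 23.5; e = 21.8 − 23.5 = -1.7
t=9: ŷ = -4.5 + 3.5·9 = 27; e = 28.6 − 27 = 1.6
t=19: ŷ = -4.5 + 3.5·19 = 62; e = 63.8 − 62 = 1.8
t=20: ŷ = -4.5 + 3.5·20 = 65.5; e = 64.8 − 65.5 = -0.7
t=21: ŷ = -4.5 + 3.5·21 = 69; e = 68 − 69 = -1

-1.7, 1.6, 1.8, -0.7, -1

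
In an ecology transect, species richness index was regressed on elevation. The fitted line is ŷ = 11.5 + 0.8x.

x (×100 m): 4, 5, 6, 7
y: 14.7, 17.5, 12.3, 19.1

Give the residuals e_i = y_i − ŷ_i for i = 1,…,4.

x=4: ŷ = 11.5 + 0.8·4 = 14.7; e = 14.7 − 14.7 = 0
x=5: ŷ = 11.5 + 0.8·5 = 15.5; e = 17.5 − 15.5 = 2
x=6: ŷ = 11.5 + 0.8·6 = 16.3; e = 12.3 − 16.3 = -4
x=7: ŷ = 11.5 + 0.8·7 = 17.1; e = 19.1 − 17.1 = 2

0, 2, -4, 2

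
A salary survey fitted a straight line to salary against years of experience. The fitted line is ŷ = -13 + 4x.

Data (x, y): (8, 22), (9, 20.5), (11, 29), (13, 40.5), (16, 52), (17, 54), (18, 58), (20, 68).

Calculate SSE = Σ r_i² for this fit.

x=8: ŷ = -13 + 4·8 = 19; r = 22 − 19 = 3
x=9: ŷ = -13 + 4·9 = 23; r = 20.5 − 23 = -2.5
x=11: ŷ = -13 + 4·11 = 31; r = 29 − 31 = -2
x=13: ŷ = -13 + 4·13 = 39; r = 40.5 − 39 = 1.5
x=16: ŷ = -13 + 4·16 = 51; r = 52 − 51 = 1
x=17: ŷ = -13 + 4·17 = 55; r = 54 − 55 = -1
x=18: ŷ = -13 + 4·18 = 59; r = 58 − 59 = -1
x=20: ŷ = -13 + 4·20 = 67; r = 68 − 67 = 1
SSE = 9 + 6.25 + 4 + 2.25 + 1 + 1 + 1 + 1 = 25.5

SSE = 25.5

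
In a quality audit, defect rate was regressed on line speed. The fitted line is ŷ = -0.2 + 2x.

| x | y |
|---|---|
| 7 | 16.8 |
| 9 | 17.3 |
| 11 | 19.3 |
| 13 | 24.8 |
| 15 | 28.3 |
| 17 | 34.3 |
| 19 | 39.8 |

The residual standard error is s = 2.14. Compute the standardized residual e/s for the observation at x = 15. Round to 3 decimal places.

ŷ = -0.2 + 2·15 = 29.8
e = 28.3 − 29.8 = -1.5
e/s = -1.5 / 2.14 = -0.701

-0.701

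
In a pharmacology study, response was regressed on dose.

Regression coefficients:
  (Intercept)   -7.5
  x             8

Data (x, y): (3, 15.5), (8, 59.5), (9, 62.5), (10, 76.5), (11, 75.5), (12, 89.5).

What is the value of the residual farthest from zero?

r = -5

x=3: ŷ = -7.5 + 8·3 = 16.5; r = 15.5 − 16.5 = -1
x=8: ŷ = -7.5 + 8·8 = 56.5; r = 59.5 − 56.5 = 3
x=9: ŷ = -7.5 + 8·9 = 64.5; r = 62.5 − 64.5 = -2
x=10: ŷ = -7.5 + 8·10 = 72.5; r = 76.5 − 72.5 = 4
x=11: ŷ = -7.5 + 8·11 = 80.5; r = 75.5 − 80.5 = -5
x=12: ŷ = -7.5 + 8·12 = 88.5; r = 89.5 − 88.5 = 1
Largest |r| is 5 at x = 11, residual -5.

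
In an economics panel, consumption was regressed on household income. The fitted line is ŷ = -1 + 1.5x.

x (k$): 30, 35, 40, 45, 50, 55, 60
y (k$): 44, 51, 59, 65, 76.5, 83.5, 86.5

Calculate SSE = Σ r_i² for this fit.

x=30: ŷ = -1 + 1.5·30 = 44; r = 44 − 44 = 0
x=35: ŷ = -1 + 1.5·35 = 51.5; r = 51 − 51.5 = -0.5
x=40: ŷ = -1 + 1.5·40 = 59; r = 59 − 59 = 0
x=45: ŷ = -1 + 1.5·45 = 66.5; r = 65 − 66.5 = -1.5
x=50: ŷ = -1 + 1.5·50 = 74; r = 76.5 − 74 = 2.5
x=55: ŷ = -1 + 1.5·55 = 81.5; r = 83.5 − 81.5 = 2
x=60: ŷ = -1 + 1.5·60 = 89; r = 86.5 − 89 = -2.5
SSE = 0 + 0.25 + 0 + 2.25 + 6.25 + 4 + 6.25 = 19

SSE = 19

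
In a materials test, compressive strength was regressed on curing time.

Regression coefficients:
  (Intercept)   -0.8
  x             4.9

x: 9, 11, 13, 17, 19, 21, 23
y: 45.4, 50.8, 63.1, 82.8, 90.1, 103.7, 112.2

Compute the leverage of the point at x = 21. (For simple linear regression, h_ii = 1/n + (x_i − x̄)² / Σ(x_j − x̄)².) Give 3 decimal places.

x̄ = (9 + 11 + 13 + 17 + 19 + 21 + 23)/7 = 16.1429
Σ(x − x̄)² = 51.0204 + 26.449 + 9.87755 + 0.734694 + 8.16327 + 23.5918 + 47.0204 = 166.857
h = 1/7 + (4.85714)²/166.857 = 0.142857 + 0.141389 = 0.284

h = 0.284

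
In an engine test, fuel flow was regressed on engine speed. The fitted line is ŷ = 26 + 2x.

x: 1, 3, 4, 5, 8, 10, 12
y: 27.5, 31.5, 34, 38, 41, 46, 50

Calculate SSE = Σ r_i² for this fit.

SSE = 5.5

x=1: ŷ = 26 + 2·1 = 28; r = 27.5 − 28 = -0.5
x=3: ŷ = 26 + 2·3 = 32; r = 31.5 − 32 = -0.5
x=4: ŷ = 26 + 2·4 = 34; r = 34 − 34 = 0
x=5: ŷ = 26 + 2·5 = 36; r = 38 − 36 = 2
x=8: ŷ = 26 + 2·8 = 42; r = 41 − 42 = -1
x=10: ŷ = 26 + 2·10 = 46; r = 46 − 46 = 0
x=12: ŷ = 26 + 2·12 = 50; r = 50 − 50 = 0
SSE = 0.25 + 0.25 + 0 + 4 + 1 + 0 + 0 = 5.5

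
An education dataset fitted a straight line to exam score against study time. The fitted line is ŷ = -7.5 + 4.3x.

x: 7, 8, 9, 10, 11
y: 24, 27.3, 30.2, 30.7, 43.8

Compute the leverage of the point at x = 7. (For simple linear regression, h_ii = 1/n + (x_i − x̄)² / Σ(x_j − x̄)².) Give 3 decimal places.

h = 0.600

x̄ = (7 + 8 + 9 + 10 + 11)/5 = 9
Σ(x − x̄)² = 4 + 1 + 0 + 1 + 4 = 10
h = 1/5 + (-2)²/10 = 0.2 + 0.4 = 0.600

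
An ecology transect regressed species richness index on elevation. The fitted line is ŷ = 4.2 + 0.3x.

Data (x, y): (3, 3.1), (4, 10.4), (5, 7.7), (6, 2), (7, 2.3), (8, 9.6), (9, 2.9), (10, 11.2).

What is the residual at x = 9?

ŷ = 4.2 + 0.3·9 = 6.9
e = 2.9 − 6.9 = -4

e = -4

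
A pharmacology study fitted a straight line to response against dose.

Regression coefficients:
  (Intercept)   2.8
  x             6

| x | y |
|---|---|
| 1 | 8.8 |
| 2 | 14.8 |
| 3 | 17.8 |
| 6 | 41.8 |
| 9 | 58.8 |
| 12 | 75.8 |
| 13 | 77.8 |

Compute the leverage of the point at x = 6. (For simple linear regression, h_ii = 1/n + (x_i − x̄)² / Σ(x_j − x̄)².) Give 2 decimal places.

x̄ = (1 + 2 + 3 + 6 + 9 + 12 + 13)/7 = 6.57143
Σ(x − x̄)² = 31.0408 + 20.898 + 12.7551 + 0.326531 + 5.89796 + 29.4694 + 41.3265 = 141.714
h = 1/7 + (-0.571429)²/141.714 = 0.142857 + 0.00230415 = 0.15

h = 0.15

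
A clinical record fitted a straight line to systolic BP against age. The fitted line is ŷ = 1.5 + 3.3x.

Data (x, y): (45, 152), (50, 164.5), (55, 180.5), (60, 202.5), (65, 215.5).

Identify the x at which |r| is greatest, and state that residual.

x=45: ŷ = 1.5 + 3.3·45 = 150; r = 152 − 150 = 2
x=50: ŷ = 1.5 + 3.3·50 = 166.5; r = 164.5 − 166.5 = -2
x=55: ŷ = 1.5 + 3.3·55 = 183; r = 180.5 − 183 = -2.5
x=60: ŷ = 1.5 + 3.3·60 = 199.5; r = 202.5 − 199.5 = 3
x=65: ŷ = 1.5 + 3.3·65 = 216; r = 215.5 − 216 = -0.5
Largest |r| is 3 at x = 60, residual 3.

x = 60, r = 3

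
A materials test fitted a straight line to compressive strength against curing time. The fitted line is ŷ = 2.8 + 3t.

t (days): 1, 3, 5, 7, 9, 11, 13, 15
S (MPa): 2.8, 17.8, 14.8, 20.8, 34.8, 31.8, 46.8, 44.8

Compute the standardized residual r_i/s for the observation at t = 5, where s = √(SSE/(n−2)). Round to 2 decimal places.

-0.63

t=1: ŷ = 2.8 + 3·1 = 5.8; r = 2.8 − 5.8 = -3
t=3: ŷ = 2.8 + 3·3 = 11.8; r = 17.8 − 11.8 = 6
t=5: ŷ = 2.8 + 3·5 = 17.8; r = 14.8 − 17.8 = -3
t=7: ŷ = 2.8 + 3·7 = 23.8; r = 20.8 − 23.8 = -3
t=9: ŷ = 2.8 + 3·9 = 29.8; r = 34.8 − 29.8 = 5
t=11: ŷ = 2.8 + 3·11 = 35.8; r = 31.8 − 35.8 = -4
t=13: ŷ = 2.8 + 3·13 = 41.8; r = 46.8 − 41.8 = 5
t=15: ŷ = 2.8 + 3·15 = 47.8; r = 44.8 − 47.8 = -3
SSE = 9 + 36 + 9 + 9 + 25 + 16 + 25 + 9 = 138
s = √(138/6) = 4.79583
r/s = -3 / 4.79583 = -0.63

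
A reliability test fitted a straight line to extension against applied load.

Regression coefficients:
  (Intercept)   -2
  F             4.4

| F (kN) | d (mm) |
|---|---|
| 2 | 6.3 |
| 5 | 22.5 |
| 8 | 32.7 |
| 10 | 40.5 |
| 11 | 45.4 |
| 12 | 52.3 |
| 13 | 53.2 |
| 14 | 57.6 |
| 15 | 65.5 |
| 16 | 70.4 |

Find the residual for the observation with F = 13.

r = -2

d̂ = -2 + 4.4·13 = 55.2
r = 53.2 − 55.2 = -2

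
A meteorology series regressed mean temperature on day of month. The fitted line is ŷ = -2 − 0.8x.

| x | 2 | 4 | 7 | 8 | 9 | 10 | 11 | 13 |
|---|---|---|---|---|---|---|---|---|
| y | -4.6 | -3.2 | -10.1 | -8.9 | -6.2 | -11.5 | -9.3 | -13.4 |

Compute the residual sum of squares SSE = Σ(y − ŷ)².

x=2: ŷ = -2 − 0.8·2 = -3.6; e = -4.6 − (-3.6) = -1
x=4: ŷ = -2 − 0.8·4 = -5.2; e = -3.2 − (-5.2) = 2
x=7: ŷ = -2 − 0.8·7 = -7.6; e = -10.1 − (-7.6) = -2.5
x=8: ŷ = -2 − 0.8·8 = -8.4; e = -8.9 − (-8.4) = -0.5
x=9: ŷ = -2 − 0.8·9 = -9.2; e = -6.2 − (-9.2) = 3
x=10: ŷ = -2 − 0.8·10 = -10; e = -11.5 − (-10) = -1.5
x=11: ŷ = -2 − 0.8·11 = -10.8; e = -9.3 − (-10.8) = 1.5
x=13: ŷ = -2 − 0.8·13 = -12.4; e = -13.4 − (-12.4) = -1
SSE = 1 + 4 + 6.25 + 0.25 + 9 + 2.25 + 2.25 + 1 = 26

SSE = 26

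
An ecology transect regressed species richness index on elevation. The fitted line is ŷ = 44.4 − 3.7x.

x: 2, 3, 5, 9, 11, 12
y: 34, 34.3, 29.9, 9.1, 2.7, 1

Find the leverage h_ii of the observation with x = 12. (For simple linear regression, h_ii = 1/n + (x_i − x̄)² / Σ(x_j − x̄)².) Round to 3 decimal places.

x̄ = (2 + 3 + 5 + 9 + 11 + 12)/6 = 7
Σ(x − x̄)² = 25 + 16 + 4 + 4 + 16 + 25 = 90
h = 1/6 + (5)²/90 = 0.166667 + 0.277778 = 0.444

h = 0.444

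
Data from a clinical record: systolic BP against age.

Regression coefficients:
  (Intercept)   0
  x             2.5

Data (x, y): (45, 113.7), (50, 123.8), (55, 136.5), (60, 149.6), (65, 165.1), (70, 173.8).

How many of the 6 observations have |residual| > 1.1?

x=45: ŷ = 2.5·45 = 112.5; e = 113.7 − 112.5 = 1.2
x=50: ŷ = 2.5·50 = 125; e = 123.8 − 125 = -1.2
x=55: ŷ = 2.5·55 = 137.5; e = 136.5 − 137.5 = -1
x=60: ŷ = 2.5·60 = 150; e = 149.6 − 150 = -0.4
x=65: ŷ = 2.5·65 = 162.5; e = 165.1 − 162.5 = 2.6
x=70: ŷ = 2.5·70 = 175; e = 173.8 − 175 = -1.2
|e| > 1.1: x=45 (|e|=1.2), x=50 (|e|=1.2), x=65 (|e|=2.6), x=70 (|e|=1.2) → 4

4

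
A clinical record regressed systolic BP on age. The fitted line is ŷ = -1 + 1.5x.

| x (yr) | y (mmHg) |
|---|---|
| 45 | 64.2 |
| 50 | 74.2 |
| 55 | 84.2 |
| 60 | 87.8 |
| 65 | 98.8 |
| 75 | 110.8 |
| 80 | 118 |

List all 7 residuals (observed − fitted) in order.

x=45: ŷ = -1 + 1.5·45 = 66.5; e = 64.2 − 66.5 = -2.3
x=50: ŷ = -1 + 1.5·50 = 74; e = 74.2 − 74 = 0.2
x=55: ŷ = -1 + 1.5·55 = 81.5; e = 84.2 − 81.5 = 2.7
x=60: ŷ = -1 + 1.5·60 = 89; e = 87.8 − 89 = -1.2
x=65: ŷ = -1 + 1.5·65 = 96.5; e = 98.8 − 96.5 = 2.3
x=75: ŷ = -1 + 1.5·75 = 111.5; e = 110.8 − 111.5 = -0.7
x=80: ŷ = -1 + 1.5·80 = 119; e = 118 − 119 = -1

-2.3, 0.2, 2.7, -1.2, 2.3, -0.7, -1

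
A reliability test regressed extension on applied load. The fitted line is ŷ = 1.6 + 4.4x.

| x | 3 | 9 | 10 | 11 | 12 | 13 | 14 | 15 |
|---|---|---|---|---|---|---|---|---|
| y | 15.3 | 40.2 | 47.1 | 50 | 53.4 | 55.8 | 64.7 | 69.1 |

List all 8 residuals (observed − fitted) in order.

x=3: ŷ = 1.6 + 4.4·3 = 14.8; r = 15.3 − 14.8 = 0.5
x=9: ŷ = 1.6 + 4.4·9 = 41.2; r = 40.2 − 41.2 = -1
x=10: ŷ = 1.6 + 4.4·10 = 45.6; r = 47.1 − 45.6 = 1.5
x=11: ŷ = 1.6 + 4.4·11 = 50; r = 50 − 50 = 0
x=12: ŷ = 1.6 + 4.4·12 = 54.4; r = 53.4 − 54.4 = -1
x=13: ŷ = 1.6 + 4.4·13 = 58.8; r = 55.8 − 58.8 = -3
x=14: ŷ = 1.6 + 4.4·14 = 63.2; r = 64.7 − 63.2 = 1.5
x=15: ŷ = 1.6 + 4.4·15 = 67.6; r = 69.1 − 67.6 = 1.5

0.5, -1, 1.5, 0, -1, -3, 1.5, 1.5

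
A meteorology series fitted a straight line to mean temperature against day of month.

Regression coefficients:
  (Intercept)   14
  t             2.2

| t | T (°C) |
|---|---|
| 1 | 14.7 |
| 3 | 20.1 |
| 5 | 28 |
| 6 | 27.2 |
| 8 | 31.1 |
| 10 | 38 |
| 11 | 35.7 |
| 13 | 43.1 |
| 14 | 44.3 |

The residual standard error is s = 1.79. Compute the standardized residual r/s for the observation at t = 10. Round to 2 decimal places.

1.12

ŷ = 14 + 2.2·10 = 36
r = 38 − 36 = 2
r/s = 2 / 1.79 = 1.12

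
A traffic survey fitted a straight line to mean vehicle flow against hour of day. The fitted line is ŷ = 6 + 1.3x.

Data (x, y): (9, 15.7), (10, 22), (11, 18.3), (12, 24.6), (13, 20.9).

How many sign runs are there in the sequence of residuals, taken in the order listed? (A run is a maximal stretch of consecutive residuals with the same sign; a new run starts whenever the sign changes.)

x=9: ŷ = 6 + 1.3·9 = 17.7; r = 15.7 − 17.7 = -2
x=10: ŷ = 6 + 1.3·10 = 19; r = 22 − 19 = 3
x=11: ŷ = 6 + 1.3·11 = 20.3; r = 18.3 − 20.3 = -2
x=12: ŷ = 6 + 1.3·12 = 21.6; r = 24.6 − 21.6 = 3
x=13: ŷ = 6 + 1.3·13 = 22.9; r = 20.9 − 22.9 = -2
Signs: − + − + −
Runs: −×1, +×1, −×1, +×1, −×1 → 5

5 runs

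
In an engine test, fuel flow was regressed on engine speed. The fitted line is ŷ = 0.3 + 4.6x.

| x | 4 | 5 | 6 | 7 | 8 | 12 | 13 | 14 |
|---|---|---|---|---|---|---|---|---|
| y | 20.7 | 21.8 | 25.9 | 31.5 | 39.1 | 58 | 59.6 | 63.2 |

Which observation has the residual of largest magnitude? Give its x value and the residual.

x = 12, e = 2.5

x=4: ŷ = 0.3 + 4.6·4 = 18.7; e = 20.7 − 18.7 = 2
x=5: ŷ = 0.3 + 4.6·5 = 23.3; e = 21.8 − 23.3 = -1.5
x=6: ŷ = 0.3 + 4.6·6 = 27.9; e = 25.9 − 27.9 = -2
x=7: ŷ = 0.3 + 4.6·7 = 32.5; e = 31.5 − 32.5 = -1
x=8: ŷ = 0.3 + 4.6·8 = 37.1; e = 39.1 − 37.1 = 2
x=12: ŷ = 0.3 + 4.6·12 = 55.5; e = 58 − 55.5 = 2.5
x=13: ŷ = 0.3 + 4.6·13 = 60.1; e = 59.6 − 60.1 = -0.5
x=14: ŷ = 0.3 + 4.6·14 = 64.7; e = 63.2 − 64.7 = -1.5
Largest |e| is 2.5 at x = 12, residual 2.5.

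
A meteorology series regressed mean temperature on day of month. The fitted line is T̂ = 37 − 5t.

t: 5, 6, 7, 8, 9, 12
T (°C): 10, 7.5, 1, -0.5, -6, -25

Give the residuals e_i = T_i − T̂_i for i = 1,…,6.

-2, 0.5, -1, 2.5, 2, -2

t=5: T̂ = 37 − 5·5 = 12; e = 10 − 12 = -2
t=6: T̂ = 37 − 5·6 = 7; e = 7.5 − 7 = 0.5
t=7: T̂ = 37 − 5·7 = 2; e = 1 − 2 = -1
t=8: T̂ = 37 − 5·8 = -3; e = -0.5 − (-3) = 2.5
t=9: T̂ = 37 − 5·9 = -8; e = -6 − (-8) = 2
t=12: T̂ = 37 − 5·12 = -23; e = -25 − (-23) = -2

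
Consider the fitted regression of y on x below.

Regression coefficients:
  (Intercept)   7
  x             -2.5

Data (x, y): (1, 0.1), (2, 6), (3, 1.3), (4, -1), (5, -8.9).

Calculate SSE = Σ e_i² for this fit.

x=1: ŷ = 7 − 2.5·1 = 4.5; e = 0.1 − 4.5 = -4.4
x=2: ŷ = 7 − 2.5·2 = 2; e = 6 − 2 = 4
x=3: ŷ = 7 − 2.5·3 = -0.5; e = 1.3 − (-0.5) = 1.8
x=4: ŷ = 7 − 2.5·4 = -3; e = -1 − (-3) = 2
x=5: ŷ = 7 − 2.5·5 = -5.5; e = -8.9 − (-5.5) = -3.4
SSE = 19.36 + 16 + 3.24 + 4 + 11.56 = 54.16

SSE = 54.16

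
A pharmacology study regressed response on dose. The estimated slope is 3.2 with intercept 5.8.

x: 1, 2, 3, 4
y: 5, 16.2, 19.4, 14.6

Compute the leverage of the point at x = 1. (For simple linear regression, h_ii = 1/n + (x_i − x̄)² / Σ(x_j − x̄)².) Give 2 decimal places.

h = 0.70

x̄ = (1 + 2 + 3 + 4)/4 = 2.5
Σ(x − x̄)² = 2.25 + 0.25 + 0.25 + 2.25 = 5
h = 1/4 + (-1.5)²/5 = 0.25 + 0.45 = 0.70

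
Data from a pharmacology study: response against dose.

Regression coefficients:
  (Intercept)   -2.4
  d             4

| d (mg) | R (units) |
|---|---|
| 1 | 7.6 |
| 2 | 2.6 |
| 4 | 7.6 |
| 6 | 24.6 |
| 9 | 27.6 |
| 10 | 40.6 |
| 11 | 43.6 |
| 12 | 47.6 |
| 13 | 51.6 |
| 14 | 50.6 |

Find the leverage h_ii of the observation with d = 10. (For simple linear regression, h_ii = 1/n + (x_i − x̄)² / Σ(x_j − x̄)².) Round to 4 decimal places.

d̄ = (1 + 2 + 4 + 6 + 9 + 10 + 11 + 12 + 13 + 14)/10 = 8.2
Σ(d − d̄)² = 51.84 + 38.44 + 17.64 + 4.84 + 0.64 + 3.24 + 7.84 + 14.44 + 23.04 + 33.64 = 195.6
h = 1/10 + (1.8)²/195.6 = 0.1 + 0.0165644 = 0.1166

h = 0.1166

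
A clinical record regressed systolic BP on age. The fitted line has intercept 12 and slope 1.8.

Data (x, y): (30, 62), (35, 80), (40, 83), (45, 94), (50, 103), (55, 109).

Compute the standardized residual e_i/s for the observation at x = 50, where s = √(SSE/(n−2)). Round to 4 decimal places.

0.2887

x=30: ŷ = 12 + 1.8·30 = 66; e = 62 − 66 = -4
x=35: ŷ = 12 + 1.8·35 = 75; e = 80 − 75 = 5
x=40: ŷ = 12 + 1.8·40 = 84; e = 83 − 84 = -1
x=45: ŷ = 12 + 1.8·45 = 93; e = 94 − 93 = 1
x=50: ŷ = 12 + 1.8·50 = 102; e = 103 − 102 = 1
x=55: ŷ = 12 + 1.8·55 = 111; e = 109 − 111 = -2
SSE = 16 + 25 + 1 + 1 + 1 + 4 = 48
s = √(48/4) = 3.4641
e/s = 1 / 3.4641 = 0.2887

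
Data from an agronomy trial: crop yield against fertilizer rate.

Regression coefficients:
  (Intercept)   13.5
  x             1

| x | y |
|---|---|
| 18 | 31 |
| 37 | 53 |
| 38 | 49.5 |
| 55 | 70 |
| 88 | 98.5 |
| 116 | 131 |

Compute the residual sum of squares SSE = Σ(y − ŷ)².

x=18: ŷ = 13.5 + 18 = 31.5; e = 31 − 31.5 = -0.5
x=37: ŷ = 13.5 + 37 = 50.5; e = 53 − 50.5 = 2.5
x=38: ŷ = 13.5 + 38 = 51.5; e = 49.5 − 51.5 = -2
x=55: ŷ = 13.5 + 55 = 68.5; e = 70 − 68.5 = 1.5
x=88: ŷ = 13.5 + 88 = 101.5; e = 98.5 − 101.5 = -3
x=116: ŷ = 13.5 + 116 = 129.5; e = 131 − 129.5 = 1.5
SSE = 0.25 + 6.25 + 4 + 2.25 + 9 + 2.25 = 24

SSE = 24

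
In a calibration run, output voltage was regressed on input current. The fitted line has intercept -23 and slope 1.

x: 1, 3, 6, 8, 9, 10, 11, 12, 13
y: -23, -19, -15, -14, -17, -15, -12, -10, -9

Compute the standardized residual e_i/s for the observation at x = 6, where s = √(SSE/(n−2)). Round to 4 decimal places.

1.1282

x=1: ŷ = -23 + 1 = -22; e = -23 − (-22) = -1
x=3: ŷ = -23 + 3 = -20; e = -19 − (-20) = 1
x=6: ŷ = -23 + 6 = -17; e = -15 − (-17) = 2
x=8: ŷ = -23 + 8 = -15; e = -14 − (-15) = 1
x=9: ŷ = -23 + 9 = -14; e = -17 − (-14) = -3
x=10: ŷ = -23 + 10 = -13; e = -15 − (-13) = -2
x=11: ŷ = -23 + 11 = -12; e = -12 − (-12) = 0
x=12: ŷ = -23 + 12 = -11; e = -10 − (-11) = 1
x=13: ŷ = -23 + 13 = -10; e = -9 − (-10) = 1
SSE = 1 + 1 + 4 + 1 + 9 + 4 + 0 + 1 + 1 = 22
s = √(22/7) = 1.77281
e/s = 2 / 1.77281 = 1.1282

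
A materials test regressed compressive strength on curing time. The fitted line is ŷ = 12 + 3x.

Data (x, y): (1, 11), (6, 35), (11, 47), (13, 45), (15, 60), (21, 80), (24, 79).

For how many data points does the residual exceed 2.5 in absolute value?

x=1: ŷ = 12 + 3·1 = 15; e = 11 − 15 = -4
x=6: ŷ = 12 + 3·6 = 30; e = 35 − 30 = 5
x=11: ŷ = 12 + 3·11 = 45; e = 47 − 45 = 2
x=13: ŷ = 12 + 3·13 = 51; e = 45 − 51 = -6
x=15: ŷ = 12 + 3·15 = 57; e = 60 − 57 = 3
x=21: ŷ = 12 + 3·21 = 75; e = 80 − 75 = 5
x=24: ŷ = 12 + 3·24 = 84; e = 79 − 84 = -5
|e| > 2.5: x=1 (|e|=4), x=6 (|e|=5), x=13 (|e|=6), x=15 (|e|=3), x=21 (|e|=5), x=24 (|e|=5) → 6

6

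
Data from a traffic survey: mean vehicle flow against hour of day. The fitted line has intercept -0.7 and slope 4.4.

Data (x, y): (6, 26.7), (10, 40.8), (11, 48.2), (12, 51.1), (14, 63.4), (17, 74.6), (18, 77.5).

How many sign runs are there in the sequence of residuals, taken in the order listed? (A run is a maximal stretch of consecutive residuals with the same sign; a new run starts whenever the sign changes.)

x=6: ŷ = -0.7 + 4.4·6 = 25.7; e = 26.7 − 25.7 = 1
x=10: ŷ = -0.7 + 4.4·10 = 43.3; e = 40.8 − 43.3 = -2.5
x=11: ŷ = -0.7 + 4.4·11 = 47.7; e = 48.2 − 47.7 = 0.5
x=12: ŷ = -0.7 + 4.4·12 = 52.1; e = 51.1 − 52.1 = -1
x=14: ŷ = -0.7 + 4.4·14 = 60.9; e = 63.4 − 60.9 = 2.5
x=17: ŷ = -0.7 + 4.4·17 = 74.1; e = 74.6 − 74.1 = 0.5
x=18: ŷ = -0.7 + 4.4·18 = 78.5; e = 77.5 − 78.5 = -1
Signs: + − + − + + −
Runs: +×1, −×1, +×1, −×1, +×2, −×1 → 6

6 runs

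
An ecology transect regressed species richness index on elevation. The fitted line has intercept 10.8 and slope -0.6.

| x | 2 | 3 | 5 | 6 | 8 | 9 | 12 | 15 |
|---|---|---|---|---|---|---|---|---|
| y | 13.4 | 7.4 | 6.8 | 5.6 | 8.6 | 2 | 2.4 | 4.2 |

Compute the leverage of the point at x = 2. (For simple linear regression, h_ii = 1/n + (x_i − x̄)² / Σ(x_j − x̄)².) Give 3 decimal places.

h = 0.344

x̄ = (2 + 3 + 5 + 6 + 8 + 9 + 12 + 15)/8 = 7.5
Σ(x − x̄)² = 30.25 + 20.25 + 6.25 + 2.25 + 0.25 + 2.25 + 20.25 + 56.25 = 138
h = 1/8 + (-5.5)²/138 = 0.125 + 0.219203 = 0.344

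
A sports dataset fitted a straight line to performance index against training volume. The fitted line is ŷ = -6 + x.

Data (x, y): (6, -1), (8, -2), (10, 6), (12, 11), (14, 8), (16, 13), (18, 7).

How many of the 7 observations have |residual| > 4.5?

x=6: ŷ = -6 + 6 = 0; e = -1 − 0 = -1
x=8: ŷ = -6 + 8 = 2; e = -2 − 2 = -4
x=10: ŷ = -6 + 10 = 4; e = 6 − 4 = 2
x=12: ŷ = -6 + 12 = 6; e = 11 − 6 = 5
x=14: ŷ = -6 + 14 = 8; e = 8 − 8 = 0
x=16: ŷ = -6 + 16 = 10; e = 13 − 10 = 3
x=18: ŷ = -6 + 18 = 12; e = 7 − 12 = -5
|e| > 4.5: x=12 (|e|=5), x=18 (|e|=5) → 2

2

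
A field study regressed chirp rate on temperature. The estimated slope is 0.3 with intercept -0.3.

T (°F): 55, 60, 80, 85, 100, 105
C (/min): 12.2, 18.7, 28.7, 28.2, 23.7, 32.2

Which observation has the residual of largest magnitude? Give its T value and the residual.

T=55: ŷ = -0.3 + 0.3·55 = 16.2; e = 12.2 − 16.2 = -4
T=60: ŷ = -0.3 + 0.3·60 = 17.7; e = 18.7 − 17.7 = 1
T=80: ŷ = -0.3 + 0.3·80 = 23.7; e = 28.7 − 23.7 = 5
T=85: ŷ = -0.3 + 0.3·85 = 25.2; e = 28.2 − 25.2 = 3
T=100: ŷ = -0.3 + 0.3·100 = 29.7; e = 23.7 − 29.7 = -6
T=105: ŷ = -0.3 + 0.3·105 = 31.2; e = 32.2 − 31.2 = 1
Largest |e| is 6 at T = 100, residual -6.

T = 100, e = -6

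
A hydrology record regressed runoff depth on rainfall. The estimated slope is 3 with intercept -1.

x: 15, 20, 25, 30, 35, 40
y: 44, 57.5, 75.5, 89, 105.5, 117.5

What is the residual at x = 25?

e = 1.5

ŷ = -1 + 3·25 = 74
e = 75.5 − 74 = 1.5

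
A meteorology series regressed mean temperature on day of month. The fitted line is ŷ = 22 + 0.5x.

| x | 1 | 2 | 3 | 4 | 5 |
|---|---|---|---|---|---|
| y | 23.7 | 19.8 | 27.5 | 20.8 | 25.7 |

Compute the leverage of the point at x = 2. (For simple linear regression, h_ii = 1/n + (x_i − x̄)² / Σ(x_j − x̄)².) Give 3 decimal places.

h = 0.300

x̄ = (1 + 2 + 3 + 4 + 5)/5 = 3
Σ(x − x̄)² = 4 + 1 + 0 + 1 + 4 = 10
h = 1/5 + (-1)²/10 = 0.2 + 0.1 = 0.300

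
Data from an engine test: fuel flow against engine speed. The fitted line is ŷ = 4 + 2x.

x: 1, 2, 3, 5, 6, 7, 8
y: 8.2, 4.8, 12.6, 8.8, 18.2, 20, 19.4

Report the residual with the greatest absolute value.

e = -5.2

x=1: ŷ = 4 + 2·1 = 6; e = 8.2 − 6 = 2.2
x=2: ŷ = 4 + 2·2 = 8; e = 4.8 − 8 = -3.2
x=3: ŷ = 4 + 2·3 = 10; e = 12.6 − 10 = 2.6
x=5: ŷ = 4 + 2·5 = 14; e = 8.8 − 14 = -5.2
x=6: ŷ = 4 + 2·6 = 16; e = 18.2 − 16 = 2.2
x=7: ŷ = 4 + 2·7 = 18; e = 20 − 18 = 2
x=8: ŷ = 4 + 2·8 = 20; e = 19.4 − 20 = -0.6
Largest |e| is 5.2 at x = 5, residual -5.2.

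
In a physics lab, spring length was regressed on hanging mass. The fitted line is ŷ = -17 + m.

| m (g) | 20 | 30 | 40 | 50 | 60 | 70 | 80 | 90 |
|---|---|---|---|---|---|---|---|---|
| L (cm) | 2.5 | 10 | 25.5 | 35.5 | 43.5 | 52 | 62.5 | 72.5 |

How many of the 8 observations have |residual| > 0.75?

4

m=20: ŷ = -17 + 20 = 3; e = 2.5 − 3 = -0.5
m=30: ŷ = -17 + 30 = 13; e = 10 − 13 = -3
m=40: ŷ = -17 + 40 = 23; e = 25.5 − 23 = 2.5
m=50: ŷ = -17 + 50 = 33; e = 35.5 − 33 = 2.5
m=60: ŷ = -17 + 60 = 43; e = 43.5 − 43 = 0.5
m=70: ŷ = -17 + 70 = 53; e = 52 − 53 = -1
m=80: ŷ = -17 + 80 = 63; e = 62.5 − 63 = -0.5
m=90: ŷ = -17 + 90 = 73; e = 72.5 − 73 = -0.5
|e| > 0.75: m=30 (|e|=3), m=40 (|e|=2.5), m=50 (|e|=2.5), m=70 (|e|=1) → 4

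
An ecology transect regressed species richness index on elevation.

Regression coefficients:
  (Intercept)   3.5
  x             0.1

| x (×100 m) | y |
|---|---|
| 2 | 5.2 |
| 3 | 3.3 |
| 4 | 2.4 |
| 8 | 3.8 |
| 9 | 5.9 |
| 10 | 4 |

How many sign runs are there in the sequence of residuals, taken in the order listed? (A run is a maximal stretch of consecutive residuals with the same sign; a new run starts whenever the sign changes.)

x=2: ŷ = 3.5 + 0.1·2 = 3.7; r = 5.2 − 3.7 = 1.5
x=3: ŷ = 3.5 + 0.1·3 = 3.8; r = 3.3 − 3.8 = -0.5
x=4: ŷ = 3.5 + 0.1·4 = 3.9; r = 2.4 − 3.9 = -1.5
x=8: ŷ = 3.5 + 0.1·8 = 4.3; r = 3.8 − 4.3 = -0.5
x=9: ŷ = 3.5 + 0.1·9 = 4.4; r = 5.9 − 4.4 = 1.5
x=10: ŷ = 3.5 + 0.1·10 = 4.5; r = 4 − 4.5 = -0.5
Signs: + − − − + −
Runs: +×1, −×3, +×1, −×1 → 4

4 runs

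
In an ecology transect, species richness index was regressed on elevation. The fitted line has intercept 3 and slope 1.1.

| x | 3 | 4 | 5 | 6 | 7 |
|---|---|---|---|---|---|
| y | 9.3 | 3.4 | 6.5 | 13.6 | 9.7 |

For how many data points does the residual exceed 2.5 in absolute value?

x=3: ŷ = 3 + 1.1·3 = 6.3; e = 9.3 − 6.3 = 3
x=4: ŷ = 3 + 1.1·4 = 7.4; e = 3.4 − 7.4 = -4
x=5: ŷ = 3 + 1.1·5 = 8.5; e = 6.5 − 8.5 = -2
x=6: ŷ = 3 + 1.1·6 = 9.6; e = 13.6 − 9.6 = 4
x=7: ŷ = 3 + 1.1·7 = 10.7; e = 9.7 − 10.7 = -1
|e| > 2.5: x=3 (|e|=3), x=4 (|e|=4), x=6 (|e|=4) → 3

3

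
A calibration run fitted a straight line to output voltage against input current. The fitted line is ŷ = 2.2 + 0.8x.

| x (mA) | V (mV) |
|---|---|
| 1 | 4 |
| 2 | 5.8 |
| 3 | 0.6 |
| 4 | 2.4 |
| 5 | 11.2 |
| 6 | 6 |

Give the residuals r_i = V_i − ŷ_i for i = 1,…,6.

1, 2, -4, -3, 5, -1

x=1: ŷ = 2.2 + 0.8·1 = 3; r = 4 − 3 = 1
x=2: ŷ = 2.2 + 0.8·2 = 3.8; r = 5.8 − 3.8 = 2
x=3: ŷ = 2.2 + 0.8·3 = 4.6; r = 0.6 − 4.6 = -4
x=4: ŷ = 2.2 + 0.8·4 = 5.4; r = 2.4 − 5.4 = -3
x=5: ŷ = 2.2 + 0.8·5 = 6.2; r = 11.2 − 6.2 = 5
x=6: ŷ = 2.2 + 0.8·6 = 7; r = 6 − 7 = -1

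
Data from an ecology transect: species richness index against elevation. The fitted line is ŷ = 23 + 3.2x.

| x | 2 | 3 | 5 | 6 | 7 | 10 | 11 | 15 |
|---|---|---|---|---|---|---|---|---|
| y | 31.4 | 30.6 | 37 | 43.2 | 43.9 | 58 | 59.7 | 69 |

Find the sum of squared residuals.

SSE = 30.5

x=2: ŷ = 23 + 3.2·2 = 29.4; r = 31.4 − 29.4 = 2
x=3: ŷ = 23 + 3.2·3 = 32.6; r = 30.6 − 32.6 = -2
x=5: ŷ = 23 + 3.2·5 = 39; r = 37 − 39 = -2
x=6: ŷ = 23 + 3.2·6 = 42.2; r = 43.2 − 42.2 = 1
x=7: ŷ = 23 + 3.2·7 = 45.4; r = 43.9 − 45.4 = -1.5
x=10: ŷ = 23 + 3.2·10 = 55; r = 58 − 55 = 3
x=11: ŷ = 23 + 3.2·11 = 58.2; r = 59.7 − 58.2 = 1.5
x=15: ŷ = 23 + 3.2·15 = 71; r = 69 − 71 = -2
SSE = 4 + 4 + 4 + 1 + 2.25 + 9 + 2.25 + 4 = 30.5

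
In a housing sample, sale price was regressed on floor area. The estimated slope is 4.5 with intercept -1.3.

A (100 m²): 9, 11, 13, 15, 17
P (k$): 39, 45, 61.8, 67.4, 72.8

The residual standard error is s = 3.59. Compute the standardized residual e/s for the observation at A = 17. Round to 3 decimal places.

-0.669

P̂ = -1.3 + 4.5·17 = 75.2
e = 72.8 − 75.2 = -2.4
e/s = -2.4 / 3.59 = -0.669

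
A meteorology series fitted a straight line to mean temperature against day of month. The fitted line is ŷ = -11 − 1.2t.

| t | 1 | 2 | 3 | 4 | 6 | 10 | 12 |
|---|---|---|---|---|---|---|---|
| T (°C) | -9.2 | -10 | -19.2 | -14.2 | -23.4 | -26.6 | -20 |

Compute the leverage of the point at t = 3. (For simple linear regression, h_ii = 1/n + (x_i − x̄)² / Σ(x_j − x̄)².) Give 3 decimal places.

h = 0.200

t̄ = (1 + 2 + 3 + 4 + 6 + 10 + 12)/7 = 5.42857
Σ(t − t̄)² = 19.6122 + 11.7551 + 5.89796 + 2.04082 + 0.326531 + 20.898 + 43.1837 = 103.714
h = 1/7 + (-2.42857)²/103.714 = 0.142857 + 0.0568674 = 0.200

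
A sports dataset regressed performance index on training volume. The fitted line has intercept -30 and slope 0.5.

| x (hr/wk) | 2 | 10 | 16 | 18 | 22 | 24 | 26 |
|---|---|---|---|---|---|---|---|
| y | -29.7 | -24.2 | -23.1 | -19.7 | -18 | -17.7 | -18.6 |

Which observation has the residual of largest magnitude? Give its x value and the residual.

x = 26, e = -1.6

x=2: ŷ = -30 + 0.5·2 = -29; e = -29.7 − (-29) = -0.7
x=10: ŷ = -30 + 0.5·10 = -25; e = -24.2 − (-25) = 0.8
x=16: ŷ = -30 + 0.5·16 = -22; e = -23.1 − (-22) = -1.1
x=18: ŷ = -30 + 0.5·18 = -21; e = -19.7 − (-21) = 1.3
x=22: ŷ = -30 + 0.5·22 = -19; e = -18 − (-19) = 1
x=24: ŷ = -30 + 0.5·24 = -18; e = -17.7 − (-18) = 0.3
x=26: ŷ = -30 + 0.5·26 = -17; e = -18.6 − (-17) = -1.6
Largest |e| is 1.6 at x = 26, residual -1.6.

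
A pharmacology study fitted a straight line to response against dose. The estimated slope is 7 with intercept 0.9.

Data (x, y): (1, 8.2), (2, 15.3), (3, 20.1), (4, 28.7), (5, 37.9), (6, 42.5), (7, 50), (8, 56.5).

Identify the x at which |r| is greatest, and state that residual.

x = 5, r = 2

x=1: ŷ = 0.9 + 7·1 = 7.9; r = 8.2 − 7.9 = 0.3
x=2: ŷ = 0.9 + 7·2 = 14.9; r = 15.3 − 14.9 = 0.4
x=3: ŷ = 0.9 + 7·3 = 21.9; r = 20.1 − 21.9 = -1.8
x=4: ŷ = 0.9 + 7·4 = 28.9; r = 28.7 − 28.9 = -0.2
x=5: ŷ = 0.9 + 7·5 = 35.9; r = 37.9 − 35.9 = 2
x=6: ŷ = 0.9 + 7·6 = 42.9; r = 42.5 − 42.9 = -0.4
x=7: ŷ = 0.9 + 7·7 = 49.9; r = 50 − 49.9 = 0.1
x=8: ŷ = 0.9 + 7·8 = 56.9; r = 56.5 − 56.9 = -0.4
Largest |r| is 2 at x = 5, residual 2.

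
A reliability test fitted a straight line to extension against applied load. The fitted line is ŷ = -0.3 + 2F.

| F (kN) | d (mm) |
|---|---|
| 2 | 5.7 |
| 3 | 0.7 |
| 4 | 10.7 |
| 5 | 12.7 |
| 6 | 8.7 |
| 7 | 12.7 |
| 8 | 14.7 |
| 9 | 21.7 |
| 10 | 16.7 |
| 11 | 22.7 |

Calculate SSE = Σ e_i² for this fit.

SSE = 84

F=2: ŷ = -0.3 + 2·2 = 3.7; e = 5.7 − 3.7 = 2
F=3: ŷ = -0.3 + 2·3 = 5.7; e = 0.7 − 5.7 = -5
F=4: ŷ = -0.3 + 2·4 = 7.7; e = 10.7 − 7.7 = 3
F=5: ŷ = -0.3 + 2·5 = 9.7; e = 12.7 − 9.7 = 3
F=6: ŷ = -0.3 + 2·6 = 11.7; e = 8.7 − 11.7 = -3
F=7: ŷ = -0.3 + 2·7 = 13.7; e = 12.7 − 13.7 = -1
F=8: ŷ = -0.3 + 2·8 = 15.7; e = 14.7 − 15.7 = -1
F=9: ŷ = -0.3 + 2·9 = 17.7; e = 21.7 − 17.7 = 4
F=10: ŷ = -0.3 + 2·10 = 19.7; e = 16.7 − 19.7 = -3
F=11: ŷ = -0.3 + 2·11 = 21.7; e = 22.7 − 21.7 = 1
SSE = 4 + 25 + 9 + 9 + 9 + 1 + 1 + 16 + 9 + 1 = 84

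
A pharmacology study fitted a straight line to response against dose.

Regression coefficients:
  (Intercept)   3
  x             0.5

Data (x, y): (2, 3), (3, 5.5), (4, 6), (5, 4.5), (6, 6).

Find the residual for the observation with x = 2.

e = -1

ŷ = 3 + 0.5·2 = 4
e = 3 − 4 = -1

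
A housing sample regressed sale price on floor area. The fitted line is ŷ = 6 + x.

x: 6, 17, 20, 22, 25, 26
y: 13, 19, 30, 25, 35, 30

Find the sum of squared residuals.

x=6: ŷ = 6 + 6 = 12; e = 13 − 12 = 1
x=17: ŷ = 6 + 17 = 23; e = 19 − 23 = -4
x=20: ŷ = 6 + 20 = 26; e = 30 − 26 = 4
x=22: ŷ = 6 + 22 = 28; e = 25 − 28 = -3
x=25: ŷ = 6 + 25 = 31; e = 35 − 31 = 4
x=26: ŷ = 6 + 26 = 32; e = 30 − 32 = -2
SSE = 1 + 16 + 16 + 9 + 16 + 4 = 62

SSE = 62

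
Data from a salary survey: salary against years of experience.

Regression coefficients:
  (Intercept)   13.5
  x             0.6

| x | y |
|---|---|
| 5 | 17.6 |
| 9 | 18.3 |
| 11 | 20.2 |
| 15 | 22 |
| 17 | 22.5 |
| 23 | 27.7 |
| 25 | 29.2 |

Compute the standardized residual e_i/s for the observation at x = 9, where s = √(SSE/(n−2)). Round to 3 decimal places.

-0.678

x=5: ŷ = 13.5 + 0.6·5 = 16.5; e = 17.6 − 16.5 = 1.1
x=9: ŷ = 13.5 + 0.6·9 = 18.9; e = 18.3 − 18.9 = -0.6
x=11: ŷ = 13.5 + 0.6·11 = 20.1; e = 20.2 − 20.1 = 0.1
x=15: ŷ = 13.5 + 0.6·15 = 22.5; e = 22 − 22.5 = -0.5
x=17: ŷ = 13.5 + 0.6·17 = 23.7; e = 22.5 − 23.7 = -1.2
x=23: ŷ = 13.5 + 0.6·23 = 27.3; e = 27.7 − 27.3 = 0.4
x=25: ŷ = 13.5 + 0.6·25 = 28.5; e = 29.2 − 28.5 = 0.7
SSE = 1.21 + 0.36 + 0.01 + 0.25 + 1.44 + 0.16 + 0.49 = 3.92
s = √(3.92/5) = 0.885438
e/s = -0.6 / 0.885438 = -0.678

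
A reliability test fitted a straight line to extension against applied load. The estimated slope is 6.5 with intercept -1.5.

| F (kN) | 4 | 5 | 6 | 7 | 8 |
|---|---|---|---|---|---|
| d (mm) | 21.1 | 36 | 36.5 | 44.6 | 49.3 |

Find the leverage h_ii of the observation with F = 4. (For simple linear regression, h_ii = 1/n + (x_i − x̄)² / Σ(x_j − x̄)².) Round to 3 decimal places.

h = 0.600

F̄ = (4 + 5 + 6 + 7 + 8)/5 = 6
Σ(F − F̄)² = 4 + 1 + 0 + 1 + 4 = 10
h = 1/5 + (-2)²/10 = 0.2 + 0.4 = 0.600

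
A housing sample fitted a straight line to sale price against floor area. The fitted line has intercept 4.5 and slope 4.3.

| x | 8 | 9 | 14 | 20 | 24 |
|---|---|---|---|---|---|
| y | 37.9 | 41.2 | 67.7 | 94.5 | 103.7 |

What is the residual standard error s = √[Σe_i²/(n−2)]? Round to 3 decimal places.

s = 3.916

x=8: ŷ = 4.5 + 4.3·8 = 38.9; e = 37.9 − 38.9 = -1
x=9: ŷ = 4.5 + 4.3·9 = 43.2; e = 41.2 − 43.2 = -2
x=14: ŷ = 4.5 + 4.3·14 = 64.7; e = 67.7 − 64.7 = 3
x=20: ŷ = 4.5 + 4.3·20 = 90.5; e = 94.5 − 90.5 = 4
x=24: ŷ = 4.5 + 4.3·24 = 107.7; e = 103.7 − 107.7 = -4
SSE = 1 + 4 + 9 + 16 + 16 = 46
s = √(46/3) = √15.3333 ≈ 3.916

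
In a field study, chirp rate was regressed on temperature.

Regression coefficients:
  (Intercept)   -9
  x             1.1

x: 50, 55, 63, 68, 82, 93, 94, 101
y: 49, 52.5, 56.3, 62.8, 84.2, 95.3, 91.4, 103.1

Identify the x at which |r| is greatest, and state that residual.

x=50: ŷ = -9 + 1.1·50 = 46; r = 49 − 46 = 3
x=55: ŷ = -9 + 1.1·55 = 51.5; r = 52.5 − 51.5 = 1
x=63: ŷ = -9 + 1.1·63 = 60.3; r = 56.3 − 60.3 = -4
x=68: ŷ = -9 + 1.1·68 = 65.8; r = 62.8 − 65.8 = -3
x=82: ŷ = -9 + 1.1·82 = 81.2; r = 84.2 − 81.2 = 3
x=93: ŷ = -9 + 1.1·93 = 93.3; r = 95.3 − 93.3 = 2
x=94: ŷ = -9 + 1.1·94 = 94.4; r = 91.4 − 94.4 = -3
x=101: ŷ = -9 + 1.1·101 = 102.1; r = 103.1 − 102.1 = 1
Largest |r| is 4 at x = 63, residual -4.

x = 63, r = -4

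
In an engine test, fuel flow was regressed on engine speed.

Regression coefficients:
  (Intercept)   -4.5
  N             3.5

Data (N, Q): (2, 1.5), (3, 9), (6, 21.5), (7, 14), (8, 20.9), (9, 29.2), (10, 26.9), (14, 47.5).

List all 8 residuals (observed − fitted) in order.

-1, 3, 5, -6, -2.6, 2.2, -3.6, 3

N=2: ŷ = -4.5 + 3.5·2 = 2.5; r = 1.5 − 2.5 = -1
N=3: ŷ = -4.5 + 3.5·3 = 6; r = 9 − 6 = 3
N=6: ŷ = -4.5 + 3.5·6 = 16.5; r = 21.5 − 16.5 = 5
N=7: ŷ = -4.5 + 3.5·7 = 20; r = 14 − 20 = -6
N=8: ŷ = -4.5 + 3.5·8 = 23.5; r = 20.9 − 23.5 = -2.6
N=9: ŷ = -4.5 + 3.5·9 = 27; r = 29.2 − 27 = 2.2
N=10: ŷ = -4.5 + 3.5·10 = 30.5; r = 26.9 − 30.5 = -3.6
N=14: ŷ = -4.5 + 3.5·14 = 44.5; r = 47.5 − 44.5 = 3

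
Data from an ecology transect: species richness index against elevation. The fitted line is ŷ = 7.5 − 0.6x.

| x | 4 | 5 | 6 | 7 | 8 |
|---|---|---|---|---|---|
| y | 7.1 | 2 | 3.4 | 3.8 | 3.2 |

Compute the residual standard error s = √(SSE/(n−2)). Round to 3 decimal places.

x=4: ŷ = 7.5 − 0.6·4 = 5.1; r = 7.1 − 5.1 = 2
x=5: ŷ = 7.5 − 0.6·5 = 4.5; r = 2 − 4.5 = -2.5
x=6: ŷ = 7.5 − 0.6·6 = 3.9; r = 3.4 − 3.9 = -0.5
x=7: ŷ = 7.5 − 0.6·7 = 3.3; r = 3.8 − 3.3 = 0.5
x=8: ŷ = 7.5 − 0.6·8 = 2.7; r = 3.2 − 2.7 = 0.5
SSE = 4 + 6.25 + 0.25 + 0.25 + 0.25 = 11
s = √(11/3) = √3.66667 ≈ 1.915

s = 1.915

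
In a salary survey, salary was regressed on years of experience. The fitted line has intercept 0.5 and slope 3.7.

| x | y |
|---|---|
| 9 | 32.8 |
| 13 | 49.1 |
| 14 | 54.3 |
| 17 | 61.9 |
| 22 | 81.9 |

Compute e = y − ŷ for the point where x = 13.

e = 0.5

ŷ = 0.5 + 3.7·13 = 48.6
e = 49.1 − 48.6 = 0.5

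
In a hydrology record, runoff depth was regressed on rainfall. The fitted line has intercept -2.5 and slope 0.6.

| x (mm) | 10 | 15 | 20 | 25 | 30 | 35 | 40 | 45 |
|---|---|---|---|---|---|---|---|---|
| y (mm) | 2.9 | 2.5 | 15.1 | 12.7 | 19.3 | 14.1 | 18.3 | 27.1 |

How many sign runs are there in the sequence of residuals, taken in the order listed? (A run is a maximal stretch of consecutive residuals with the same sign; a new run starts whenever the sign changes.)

x=10: ŷ = -2.5 + 0.6·10 = 3.5; e = 2.9 − 3.5 = -0.6
x=15: ŷ = -2.5 + 0.6·15 = 6.5; e = 2.5 − 6.5 = -4
x=20: ŷ = -2.5 + 0.6·20 = 9.5; e = 15.1 − 9.5 = 5.6
x=25: ŷ = -2.5 + 0.6·25 = 12.5; e = 12.7 − 12.5 = 0.2
x=30: ŷ = -2.5 + 0.6·30 = 15.5; e = 19.3 − 15.5 = 3.8
x=35: ŷ = -2.5 + 0.6·35 = 18.5; e = 14.1 − 18.5 = -4.4
x=40: ŷ = -2.5 + 0.6·40 = 21.5; e = 18.3 − 21.5 = -3.2
x=45: ŷ = -2.5 + 0.6·45 = 24.5; e = 27.1 − 24.5 = 2.6
Signs: − − + + + − − +
Runs: −×2, +×3, −×2, +×1 → 4

4 runs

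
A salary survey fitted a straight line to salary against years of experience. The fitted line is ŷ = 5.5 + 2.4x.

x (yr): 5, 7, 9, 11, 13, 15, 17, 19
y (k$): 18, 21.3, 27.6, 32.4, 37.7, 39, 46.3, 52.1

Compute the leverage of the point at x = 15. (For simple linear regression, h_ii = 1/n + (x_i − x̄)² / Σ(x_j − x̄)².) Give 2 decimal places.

h = 0.18

x̄ = (5 + 7 + 9 + 11 + 13 + 15 + 17 + 19)/8 = 12
Σ(x − x̄)² = 49 + 25 + 9 + 1 + 1 + 9 + 25 + 49 = 168
h = 1/8 + (3)²/168 = 0.125 + 0.0535714 = 0.18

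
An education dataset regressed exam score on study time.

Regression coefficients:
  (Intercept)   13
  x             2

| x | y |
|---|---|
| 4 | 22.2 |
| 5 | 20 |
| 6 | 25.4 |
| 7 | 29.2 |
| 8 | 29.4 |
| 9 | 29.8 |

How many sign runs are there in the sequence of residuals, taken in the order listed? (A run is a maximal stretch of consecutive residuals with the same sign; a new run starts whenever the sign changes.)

x=4: ŷ = 13 + 2·4 = 21; r = 22.2 − 21 = 1.2
x=5: ŷ = 13 + 2·5 = 23; r = 20 − 23 = -3
x=6: ŷ = 13 + 2·6 = 25; r = 25.4 − 25 = 0.4
x=7: ŷ = 13 + 2·7 = 27; r = 29.2 − 27 = 2.2
x=8: ŷ = 13 + 2·8 = 29; r = 29.4 − 29 = 0.4
x=9: ŷ = 13 + 2·9 = 31; r = 29.8 − 31 = -1.2
Signs: + − + + + −
Runs: +×1, −×1, +×3, −×1 → 4

4 runs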